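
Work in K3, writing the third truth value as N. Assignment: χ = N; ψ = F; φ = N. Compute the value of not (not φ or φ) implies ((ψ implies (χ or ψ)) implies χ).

N

not φ = not N = N
not φ or φ = N or N = N
not (not φ or φ) = not N = N
χ or ψ = N or F = N
ψ implies (χ or ψ) = F implies N = T  [not F or N]
(ψ implies (χ or ψ)) implies χ = T implies N = N
not (not φ or φ) implies ((ψ implies (χ or ψ)) implies χ) = N implies N = N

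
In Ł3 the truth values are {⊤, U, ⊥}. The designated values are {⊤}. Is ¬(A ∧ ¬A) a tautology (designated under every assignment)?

Countermodel: A=U gives U, which is not designated.

No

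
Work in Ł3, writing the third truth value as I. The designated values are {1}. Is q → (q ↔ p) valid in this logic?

Countermodel: q=1, p=I gives I, which is not designated.

No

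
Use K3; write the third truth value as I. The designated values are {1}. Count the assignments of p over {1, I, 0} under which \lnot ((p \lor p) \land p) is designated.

p=1: 0 ·
p=I: I ·
p=0: 1 ✓

1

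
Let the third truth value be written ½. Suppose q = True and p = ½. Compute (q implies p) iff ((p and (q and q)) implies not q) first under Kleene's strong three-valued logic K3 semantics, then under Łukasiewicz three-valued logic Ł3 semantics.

½; True

In Kleene's strong three-valued logic K3: q implies p = True implies ½ = ½  [not True or ½]
q and q = True and True = True
p and (q and q) = ½ and True = ½
not q = not True = False
(p and (q and q)) implies not q = ½ implies False = ½
(q implies p) iff ((p and (q and q)) implies not q) = ½ iff ½ = ½
In Łukasiewicz three-valued logic Ł3: q implies p = True implies ½ = ½
q and q = True and True = True
p and (q and q) = ½ and True = ½
not q = not True = False
(p and (q and q)) implies not q = ½ implies False = ½
(q implies p) iff ((p and (q and q)) implies not q) = ½ iff ½ = True
They differ because Kleene's strong three-valued logic K3 and Łukasiewicz three-valued logic Ł3 treat ½ differently under implication.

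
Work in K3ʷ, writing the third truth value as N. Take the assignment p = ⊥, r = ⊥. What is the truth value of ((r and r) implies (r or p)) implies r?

r and r = ⊥ and ⊥ = ⊥
r or p = ⊥ or ⊥ = ⊥
(r and r) implies (r or p) = ⊥ implies ⊥ = ⊤
((r and r) implies (r or p)) implies r = ⊤ implies ⊥ = ⊥

⊥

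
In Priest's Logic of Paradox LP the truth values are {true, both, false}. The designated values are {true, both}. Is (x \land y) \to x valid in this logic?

Yes

Every assignment of x, y over {true, both, false} gives a value in {true, both}.
In particular, with x=both, y=both: (x \land y) \to x = both.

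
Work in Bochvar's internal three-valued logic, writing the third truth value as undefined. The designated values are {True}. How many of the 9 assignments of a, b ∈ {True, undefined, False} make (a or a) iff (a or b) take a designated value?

Designated under: (a=True, b=True); (a=True, b=False); (a=False, b=False).

3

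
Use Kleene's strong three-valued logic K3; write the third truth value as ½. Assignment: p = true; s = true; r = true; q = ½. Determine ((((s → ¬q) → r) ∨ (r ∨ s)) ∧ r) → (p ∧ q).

¬q = ¬½ = ½
s → ¬q = true → ½ = ½  [¬true ∨ ½]
(s → ¬q) → r = ½ → true = true
r ∨ s = true ∨ true = true
((s → ¬q) → r) ∨ (r ∨ s) = true ∨ true = true
(((s → ¬q) → r) ∨ (r ∨ s)) ∧ r = true ∧ true = true
p ∧ q = true ∧ ½ = ½
((((s → ¬q) → r) ∨ (r ∨ s)) ∧ r) → (p ∧ q) = true → ½ = ½

½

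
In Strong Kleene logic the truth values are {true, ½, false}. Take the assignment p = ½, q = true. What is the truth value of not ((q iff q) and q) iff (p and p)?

q iff q = true iff true = true
(q iff q) and q = true and true = true
not ((q iff q) and q) = not true = false
p and p = ½ and ½ = ½
not ((q iff q) and q) iff (p and p) = false iff ½ = ½

½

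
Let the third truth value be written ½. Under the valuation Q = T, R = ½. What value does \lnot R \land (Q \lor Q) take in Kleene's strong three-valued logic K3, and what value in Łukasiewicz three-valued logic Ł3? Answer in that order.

In Kleene's strong three-valued logic K3: \lnot R = \lnot ½ = ½
Q \lor Q = T \lor T = T
\lnot R \land (Q \lor Q) = ½ \land T = ½
In Łukasiewicz three-valued logic Ł3: \lnot R = \lnot ½ = ½
Q \lor Q = T \lor T = T
\lnot R \land (Q \lor Q) = ½ \land T = ½

½; ½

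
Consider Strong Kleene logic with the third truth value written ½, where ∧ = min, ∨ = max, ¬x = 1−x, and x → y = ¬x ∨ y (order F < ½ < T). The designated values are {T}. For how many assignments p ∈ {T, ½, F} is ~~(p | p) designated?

1

p=T: T ✓
p=½: ½ ·
p=F: F ·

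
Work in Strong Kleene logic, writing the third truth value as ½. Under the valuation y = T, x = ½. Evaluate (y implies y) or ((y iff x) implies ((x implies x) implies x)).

T

y implies y = T implies T = T
y iff x = T iff ½ = ½
x implies x = ½ implies ½ = ½  [not ½ or ½]
(x implies x) implies x = ½ implies ½ = ½
(y iff x) implies ((x implies x) implies x) = ½ implies ½ = ½
(y implies y) or ((y iff x) implies ((x implies x) implies x)) = T or ½ = T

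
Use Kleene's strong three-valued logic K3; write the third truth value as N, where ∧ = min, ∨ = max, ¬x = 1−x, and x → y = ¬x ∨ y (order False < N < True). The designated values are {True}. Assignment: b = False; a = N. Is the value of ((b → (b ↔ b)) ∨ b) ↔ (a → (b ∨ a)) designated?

No

b ↔ b = False ↔ False = True
b → (b ↔ b) = False → True = True
(b → (b ↔ b)) ∨ b = True ∨ False = True
b ∨ a = False ∨ N = N
a → (b ∨ a) = N → N = N  [¬N ∨ N]
((b → (b ↔ b)) ∨ b) ↔ (a → (b ∨ a)) = True ↔ N = N
N ∉ {True}.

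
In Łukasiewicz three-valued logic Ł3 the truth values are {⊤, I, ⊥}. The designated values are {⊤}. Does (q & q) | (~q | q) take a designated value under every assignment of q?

Countermodel: q=I gives I, which is not designated.

No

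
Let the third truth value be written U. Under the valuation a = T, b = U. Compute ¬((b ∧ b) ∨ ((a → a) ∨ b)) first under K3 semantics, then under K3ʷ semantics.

In K3: b ∧ b = U ∧ U = U
a → a = T → T = T
(a → a) ∨ b = T ∨ U = T
(b ∧ b) ∨ ((a → a) ∨ b) = U ∨ T = T
¬((b ∧ b) ∨ ((a → a) ∨ b)) = ¬T = F
In K3ʷ: b ∧ b = U ∧ U = U
a → a = T → T = T
(a → a) ∨ b = T ∨ U = U
(b ∧ b) ∨ ((a → a) ∨ b) = U ∨ U = U
¬((b ∧ b) ∨ ((a → a) ∨ b)) = ¬U = U
They differ because K3 and K3ʷ treat U differently under the binary connectives.

F; U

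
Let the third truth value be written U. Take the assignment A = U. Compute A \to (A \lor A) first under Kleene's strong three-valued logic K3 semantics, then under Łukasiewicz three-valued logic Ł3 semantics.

U; True

In Kleene's strong three-valued logic K3: A \lor A = U \lor U = U
A \to (A \lor A) = U \to U = U  [\lnot U \lor U]
In Łukasiewicz three-valued logic Ł3: A \lor A = U \lor U = U
A \to (A \lor A) = U \to U = True  [min(1, 1−½+½)]
They differ because Kleene's strong three-valued logic K3 and Łukasiewicz three-valued logic Ł3 treat U differently under implication.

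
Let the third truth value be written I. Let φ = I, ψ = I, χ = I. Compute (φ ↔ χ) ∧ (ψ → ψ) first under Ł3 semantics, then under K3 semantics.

In Ł3: φ ↔ χ = I ↔ I = T
ψ → ψ = I → I = T
(φ ↔ χ) ∧ (ψ → ψ) = T ∧ T = T
In K3: φ ↔ χ = I ↔ I = I
ψ → ψ = I → I = I
(φ ↔ χ) ∧ (ψ → ψ) = I ∧ I = I
They differ because Ł3 and K3 treat I differently under implication.

T; I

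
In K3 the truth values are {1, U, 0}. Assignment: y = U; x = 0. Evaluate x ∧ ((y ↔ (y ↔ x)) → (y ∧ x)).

y ↔ x = U ↔ 0 = U
y ↔ (y ↔ x) = U ↔ U = U
y ∧ x = U ∧ 0 = 0
(y ↔ (y ↔ x)) → (y ∧ x) = U → 0 = U
x ∧ ((y ↔ (y ↔ x)) → (y ∧ x)) = 0 ∧ U = 0

0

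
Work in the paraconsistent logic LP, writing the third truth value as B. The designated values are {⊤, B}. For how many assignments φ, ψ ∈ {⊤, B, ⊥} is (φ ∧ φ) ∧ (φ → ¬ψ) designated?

Of the 9 assignments, 5 give a value in {⊤, B}.

5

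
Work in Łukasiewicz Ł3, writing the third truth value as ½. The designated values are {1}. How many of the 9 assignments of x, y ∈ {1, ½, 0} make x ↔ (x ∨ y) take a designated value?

Of the 9 assignments, 6 give a value in {1}.

6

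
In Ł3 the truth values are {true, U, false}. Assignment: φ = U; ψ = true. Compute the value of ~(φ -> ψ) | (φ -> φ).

true

φ -> ψ = U -> true = true  [min(1, 1−½+1)]
~(φ -> ψ) = ~true = false
φ -> φ = U -> U = true
~(φ -> ψ) | (φ -> φ) = false | true = true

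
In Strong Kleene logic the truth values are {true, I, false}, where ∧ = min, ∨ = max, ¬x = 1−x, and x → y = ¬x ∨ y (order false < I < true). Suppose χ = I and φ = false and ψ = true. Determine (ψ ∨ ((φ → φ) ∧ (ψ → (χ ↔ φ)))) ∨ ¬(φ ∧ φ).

φ → φ = false → false = true
χ ↔ φ = I ↔ false = I
ψ → (χ ↔ φ) = true → I = I
(φ → φ) ∧ (ψ → (χ ↔ φ)) = true ∧ I = I
ψ ∨ ((φ → φ) ∧ (ψ → (χ ↔ φ))) = true ∨ I = true
φ ∧ φ = false ∧ false = false
¬(φ ∧ φ) = ¬false = true
(ψ ∨ ((φ → φ) ∧ (ψ → (χ ↔ φ)))) ∨ ¬(φ ∧ φ) = true ∨ true = true

true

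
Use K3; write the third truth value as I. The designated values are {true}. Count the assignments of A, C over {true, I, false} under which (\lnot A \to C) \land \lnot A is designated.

1

Designated under: (A=false, C=true).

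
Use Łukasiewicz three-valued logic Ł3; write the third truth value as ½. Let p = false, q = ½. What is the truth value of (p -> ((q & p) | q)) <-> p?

q & p = ½ & false = false
(q & p) | q = false | ½ = ½
p -> ((q & p) | q) = false -> ½ = true  [min(1, 1−0+½)]
(p -> ((q & p) | q)) <-> p = true <-> false = false

false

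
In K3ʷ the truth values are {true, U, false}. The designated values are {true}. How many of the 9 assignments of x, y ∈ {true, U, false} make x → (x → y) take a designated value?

3

Designated under: (x=true, y=true); (x=false, y=true); (x=false, y=false).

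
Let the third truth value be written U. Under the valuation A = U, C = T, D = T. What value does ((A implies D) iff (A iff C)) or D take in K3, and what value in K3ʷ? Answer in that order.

In K3: A implies D = U implies T = T  [not U or T]
A iff C = U iff T = U
(A implies D) iff (A iff C) = T iff U = U
((A implies D) iff (A iff C)) or D = U or T = T
In K3ʷ: A implies D = U implies T = U  [any arg is the third value ⇒ result is the third value]
A iff C = U iff T = U
(A implies D) iff (A iff C) = U iff U = U
((A implies D) iff (A iff C)) or D = U or T = U
They differ because K3 and K3ʷ treat U differently under the binary connectives.

T; U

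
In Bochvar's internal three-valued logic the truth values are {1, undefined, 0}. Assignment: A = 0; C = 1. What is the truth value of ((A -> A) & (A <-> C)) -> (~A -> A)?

1

A -> A = 0 -> 0 = 1
A <-> C = 0 <-> 1 = 0
(A -> A) & (A <-> C) = 1 & 0 = 0
~A = ~0 = 1
~A -> A = 1 -> 0 = 0
((A -> A) & (A <-> C)) -> (~A -> A) = 0 -> 0 = 1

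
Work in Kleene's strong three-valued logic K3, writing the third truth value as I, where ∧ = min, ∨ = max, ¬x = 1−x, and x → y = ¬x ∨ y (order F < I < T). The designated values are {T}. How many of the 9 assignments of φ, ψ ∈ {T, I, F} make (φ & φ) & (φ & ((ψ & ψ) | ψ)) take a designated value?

1

Designated under: (φ=T, ψ=T).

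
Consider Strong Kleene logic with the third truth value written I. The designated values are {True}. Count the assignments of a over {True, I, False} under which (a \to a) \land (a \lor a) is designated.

a=True: True ✓
a=I: I ·
a=False: False ·

1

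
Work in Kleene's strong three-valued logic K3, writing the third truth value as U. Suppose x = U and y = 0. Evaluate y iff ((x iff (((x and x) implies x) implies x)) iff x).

x and x = U and U = U
(x and x) implies x = U implies U = U
((x and x) implies x) implies x = U implies U = U
x iff (((x and x) implies x) implies x) = U iff U = U
(x iff (((x and x) implies x) implies x)) iff x = U iff U = U
y iff ((x iff (((x and x) implies x) implies x)) iff x) = 0 iff U = U

U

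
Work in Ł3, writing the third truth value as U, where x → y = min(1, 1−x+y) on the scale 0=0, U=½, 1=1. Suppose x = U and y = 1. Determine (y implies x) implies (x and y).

1

y implies x = 1 implies U = U  [min(1, 1−1+½)]
x and y = U and 1 = U
(y implies x) implies (x and y) = U implies U = 1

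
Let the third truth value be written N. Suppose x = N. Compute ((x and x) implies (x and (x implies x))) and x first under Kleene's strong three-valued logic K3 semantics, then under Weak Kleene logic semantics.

In Kleene's strong three-valued logic K3: x and x = N and N = N
x implies x = N implies N = N  [not N or N]
x and (x implies x) = N and N = N
(x and x) implies (x and (x implies x)) = N implies N = N
((x and x) implies (x and (x implies x))) and x = N and N = N
In Weak Kleene logic: x and x = N and N = N
x implies x = N implies N = N  [any arg is the third value ⇒ result is the third value]
x and (x implies x) = N and N = N
(x and x) implies (x and (x implies x)) = N implies N = N
((x and x) implies (x and (x implies x))) and x = N and N = N

N; N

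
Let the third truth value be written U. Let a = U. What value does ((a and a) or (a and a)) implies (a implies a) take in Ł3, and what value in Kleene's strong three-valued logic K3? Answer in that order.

In Ł3: a and a = U and U = U
a and a = U and U = U
(a and a) or (a and a) = U or U = U
a implies a = U implies U = T  [min(1, 1−½+½)]
((a and a) or (a and a)) implies (a implies a) = U implies T = T
In Kleene's strong three-valued logic K3: a and a = U and U = U
a and a = U and U = U
(a and a) or (a and a) = U or U = U
a implies a = U implies U = U  [not U or U]
((a and a) or (a and a)) implies (a implies a) = U implies U = U
They differ because Ł3 and Kleene's strong three-valued logic K3 treat U differently under implication.

T; U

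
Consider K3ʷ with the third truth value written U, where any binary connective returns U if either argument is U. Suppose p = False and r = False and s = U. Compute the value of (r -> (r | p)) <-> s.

r | p = False | False = False
r -> (r | p) = False -> False = True
(r -> (r | p)) <-> s = True <-> U = U

U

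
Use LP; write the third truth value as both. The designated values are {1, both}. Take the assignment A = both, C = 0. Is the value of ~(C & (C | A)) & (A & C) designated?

No

C | A = 0 | both = both
C & (C | A) = 0 & both = 0
~(C & (C | A)) = ~0 = 1
A & C = both & 0 = 0
~(C & (C | A)) & (A & C) = 1 & 0 = 0
0 ∉ {1, both}.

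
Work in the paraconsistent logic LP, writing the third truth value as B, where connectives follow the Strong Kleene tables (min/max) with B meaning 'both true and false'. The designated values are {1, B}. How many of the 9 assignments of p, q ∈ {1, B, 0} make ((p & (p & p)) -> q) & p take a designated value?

5

Of the 9 assignments, 5 give a value in {1, B}.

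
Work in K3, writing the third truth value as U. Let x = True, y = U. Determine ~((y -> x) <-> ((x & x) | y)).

False

y -> x = U -> True = True
x & x = True & True = True
(x & x) | y = True | U = True
(y -> x) <-> ((x & x) | y) = True <-> True = True
~((y -> x) <-> ((x & x) | y)) = ~True = False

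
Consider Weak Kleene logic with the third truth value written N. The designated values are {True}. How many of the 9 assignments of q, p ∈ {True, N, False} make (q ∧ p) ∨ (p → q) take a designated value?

3

Designated under: (q=True, p=True); (q=True, p=False); (q=False, p=False).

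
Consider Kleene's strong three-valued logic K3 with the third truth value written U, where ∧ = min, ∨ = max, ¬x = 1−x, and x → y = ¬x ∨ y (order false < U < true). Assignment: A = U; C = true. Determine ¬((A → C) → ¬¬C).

false

A → C = U → true = true  [¬U ∨ true]
¬C = ¬true = false
¬¬C = ¬false = true
(A → C) → ¬¬C = true → true = true
¬((A → C) → ¬¬C) = ¬true = false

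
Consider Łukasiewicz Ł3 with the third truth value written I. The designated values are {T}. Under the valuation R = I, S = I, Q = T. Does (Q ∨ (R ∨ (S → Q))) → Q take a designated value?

S → Q = I → T = T  [min(1, 1−½+1)]
R ∨ (S → Q) = I ∨ T = T
Q ∨ (R ∨ (S → Q)) = T ∨ T = T
(Q ∨ (R ∨ (S → Q))) → Q = T → T = T
T ∈ {T}.

Yes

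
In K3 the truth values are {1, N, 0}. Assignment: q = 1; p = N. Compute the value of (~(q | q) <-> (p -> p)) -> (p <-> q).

q | q = 1 | 1 = 1
~(q | q) = ~1 = 0
p -> p = N -> N = N
~(q | q) <-> (p -> p) = 0 <-> N = N
p <-> q = N <-> 1 = N
(~(q | q) <-> (p -> p)) -> (p <-> q) = N -> N = N

N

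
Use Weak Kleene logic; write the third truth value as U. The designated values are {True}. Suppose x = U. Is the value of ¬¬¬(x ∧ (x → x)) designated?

No

x → x = U → U = U
x ∧ (x → x) = U ∧ U = U
¬(x ∧ (x → x)) = ¬U = U
¬¬(x ∧ (x → x)) = ¬U = U
¬¬¬(x ∧ (x → x)) = ¬U = U
U ∉ {True}.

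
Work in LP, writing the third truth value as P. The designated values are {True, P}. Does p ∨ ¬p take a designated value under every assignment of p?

Yes

Every assignment of p over {True, P, False} gives a value in {True, P}.
In particular, with p=P: p ∨ ¬p = P.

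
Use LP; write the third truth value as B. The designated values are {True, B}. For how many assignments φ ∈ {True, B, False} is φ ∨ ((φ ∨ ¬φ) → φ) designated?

φ=True: True ✓
φ=B: B ✓
φ=False: False ·

2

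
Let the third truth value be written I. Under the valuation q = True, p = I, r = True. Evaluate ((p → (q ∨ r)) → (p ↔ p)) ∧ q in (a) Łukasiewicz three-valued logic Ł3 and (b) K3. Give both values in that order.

True; I

In Łukasiewicz three-valued logic Ł3: q ∨ r = True ∨ True = True
p → (q ∨ r) = I → True = True  [min(1, 1−½+1)]
p ↔ p = I ↔ I = True
(p → (q ∨ r)) → (p ↔ p) = True → True = True
((p → (q ∨ r)) → (p ↔ p)) ∧ q = True ∧ True = True
In K3: q ∨ r = True ∨ True = True
p → (q ∨ r) = I → True = True  [¬I ∨ True]
p ↔ p = I ↔ I = I
(p → (q ∨ r)) → (p ↔ p) = True → I = I
((p → (q ∨ r)) → (p ↔ p)) ∧ q = I ∧ True = I
They differ because Łukasiewicz three-valued logic Ł3 and K3 treat I differently under implication.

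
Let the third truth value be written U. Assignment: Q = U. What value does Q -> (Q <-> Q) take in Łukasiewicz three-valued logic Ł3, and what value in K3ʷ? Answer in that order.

T; U

In Łukasiewicz three-valued logic Ł3: Q <-> Q = U <-> U = T  [1 − |½−½|]
Q -> (Q <-> Q) = U -> T = T
In K3ʷ: Q <-> Q = U <-> U = U
Q -> (Q <-> Q) = U -> U = U  [any arg is the third value ⇒ result is the third value]
They differ because Łukasiewicz three-valued logic Ł3 and K3ʷ treat U differently under the binary connectives.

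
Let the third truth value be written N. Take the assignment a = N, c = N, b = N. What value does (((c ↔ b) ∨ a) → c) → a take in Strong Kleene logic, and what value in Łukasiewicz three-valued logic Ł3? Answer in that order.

In Strong Kleene logic: c ↔ b = N ↔ N = N
(c ↔ b) ∨ a = N ∨ N = N
((c ↔ b) ∨ a) → c = N → N = N  [¬N ∨ N]
(((c ↔ b) ∨ a) → c) → a = N → N = N
In Łukasiewicz three-valued logic Ł3: c ↔ b = N ↔ N = true
(c ↔ b) ∨ a = true ∨ N = true
((c ↔ b) ∨ a) → c = true → N = N
(((c ↔ b) ∨ a) → c) → a = N → N = true
They differ because Strong Kleene logic and Łukasiewicz three-valued logic Ł3 treat N differently under implication.

N; true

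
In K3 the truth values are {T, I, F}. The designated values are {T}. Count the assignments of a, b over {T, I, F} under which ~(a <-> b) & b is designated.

Designated under: (a=F, b=T).

1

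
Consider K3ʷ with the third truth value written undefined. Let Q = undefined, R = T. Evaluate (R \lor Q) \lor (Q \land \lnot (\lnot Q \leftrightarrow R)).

R \lor Q = T \lor undefined = undefined
\lnot Q = \lnot undefined = undefined
\lnot Q \leftrightarrow R = undefined \leftrightarrow T = undefined
\lnot (\lnot Q \leftrightarrow R) = \lnot undefined = undefined
Q \land \lnot (\lnot Q \leftrightarrow R) = undefined \land undefined = undefined
(R \lor Q) \lor (Q \land \lnot (\lnot Q \leftrightarrow R)) = undefined \lor undefined = undefined

undefined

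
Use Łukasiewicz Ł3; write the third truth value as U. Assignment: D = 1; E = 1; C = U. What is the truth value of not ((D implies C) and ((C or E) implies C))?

U

D implies C = 1 implies U = U
C or E = U or 1 = 1
(C or E) implies C = 1 implies U = U
(D implies C) and ((C or E) implies C) = U and U = U
not ((D implies C) and ((C or E) implies C)) = not U = U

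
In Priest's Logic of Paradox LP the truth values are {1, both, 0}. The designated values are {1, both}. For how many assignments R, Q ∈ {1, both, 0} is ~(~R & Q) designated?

Of the 9 assignments, 8 give a value in {1, both}.

8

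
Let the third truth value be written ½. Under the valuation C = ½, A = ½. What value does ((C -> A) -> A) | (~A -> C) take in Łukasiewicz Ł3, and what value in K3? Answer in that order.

1; ½

In Łukasiewicz Ł3: C -> A = ½ -> ½ = 1  [min(1, 1−½+½)]
(C -> A) -> A = 1 -> ½ = ½
~A = ~½ = ½
~A -> C = ½ -> ½ = 1
((C -> A) -> A) | (~A -> C) = ½ | 1 = 1
In K3: C -> A = ½ -> ½ = ½
(C -> A) -> A = ½ -> ½ = ½
~A = ~½ = ½
~A -> C = ½ -> ½ = ½
((C -> A) -> A) | (~A -> C) = ½ | ½ = ½
They differ because Łukasiewicz Ł3 and K3 treat ½ differently under implication.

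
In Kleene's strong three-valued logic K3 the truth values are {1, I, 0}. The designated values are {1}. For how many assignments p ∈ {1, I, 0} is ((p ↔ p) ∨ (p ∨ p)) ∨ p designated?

2

p=1: 1 ✓
p=I: I ·
p=0: 1 ✓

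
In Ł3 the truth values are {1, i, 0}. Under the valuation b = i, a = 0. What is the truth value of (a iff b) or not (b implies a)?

a iff b = 0 iff i = i
b implies a = i implies 0 = i
not (b implies a) = not i = i
(a iff b) or not (b implies a) = i or i = i

i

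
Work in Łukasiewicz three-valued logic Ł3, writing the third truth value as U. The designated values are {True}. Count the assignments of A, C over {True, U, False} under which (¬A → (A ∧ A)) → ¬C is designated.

5

Of the 9 assignments, 5 give a value in {True}.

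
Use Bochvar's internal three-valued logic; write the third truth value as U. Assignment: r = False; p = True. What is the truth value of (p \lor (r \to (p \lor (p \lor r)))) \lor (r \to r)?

True

p \lor r = True \lor False = True
p \lor (p \lor r) = True \lor True = True
r \to (p \lor (p \lor r)) = False \to True = True
p \lor (r \to (p \lor (p \lor r))) = True \lor True = True
r \to r = False \to False = True
(p \lor (r \to (p \lor (p \lor r)))) \lor (r \to r) = True \lor True = True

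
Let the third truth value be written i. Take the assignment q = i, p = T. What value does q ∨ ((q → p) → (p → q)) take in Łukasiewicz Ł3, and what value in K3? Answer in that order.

In Łukasiewicz Ł3: q → p = i → T = T  [min(1, 1−½+1)]
p → q = T → i = i
(q → p) → (p → q) = T → i = i
q ∨ ((q → p) → (p → q)) = i ∨ i = i
In K3: q → p = i → T = T
p → q = T → i = i
(q → p) → (p → q) = T → i = i
q ∨ ((q → p) → (p → q)) = i ∨ i = i

i; i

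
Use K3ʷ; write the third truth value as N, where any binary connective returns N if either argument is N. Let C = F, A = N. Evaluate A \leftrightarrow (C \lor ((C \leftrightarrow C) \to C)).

C \leftrightarrow C = F \leftrightarrow F = T
(C \leftrightarrow C) \to C = T \to F = F
C \lor ((C \leftrightarrow C) \to C) = F \lor F = F
A \leftrightarrow (C \lor ((C \leftrightarrow C) \to C)) = N \leftrightarrow F = N

N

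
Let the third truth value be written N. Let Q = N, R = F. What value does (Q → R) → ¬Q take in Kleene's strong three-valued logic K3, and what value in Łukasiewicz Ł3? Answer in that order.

N; T

In Kleene's strong three-valued logic K3: Q → R = N → F = N
¬Q = ¬N = N
(Q → R) → ¬Q = N → N = N
In Łukasiewicz Ł3: Q → R = N → F = N
¬Q = ¬N = N
(Q → R) → ¬Q = N → N = T
They differ because Kleene's strong three-valued logic K3 and Łukasiewicz Ł3 treat N differently under implication.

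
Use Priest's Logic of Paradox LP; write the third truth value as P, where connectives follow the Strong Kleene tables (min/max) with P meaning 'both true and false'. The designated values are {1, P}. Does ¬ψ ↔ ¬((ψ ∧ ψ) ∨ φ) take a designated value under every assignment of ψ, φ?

No

Countermodel: ψ=0, φ=1 gives 0, which is not designated.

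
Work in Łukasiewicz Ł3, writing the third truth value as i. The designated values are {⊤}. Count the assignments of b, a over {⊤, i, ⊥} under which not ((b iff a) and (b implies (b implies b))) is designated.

Designated under: (b=⊤, a=⊥); (b=⊥, a=⊤).

2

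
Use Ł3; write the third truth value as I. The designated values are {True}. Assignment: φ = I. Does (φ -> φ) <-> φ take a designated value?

φ -> φ = I -> I = True  [min(1, 1−½+½)]
(φ -> φ) <-> φ = True <-> I = I
I ∉ {True}.

No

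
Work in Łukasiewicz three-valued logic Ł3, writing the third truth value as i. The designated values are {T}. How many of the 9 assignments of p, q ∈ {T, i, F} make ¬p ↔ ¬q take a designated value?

3

Designated under: (p=T, q=T); (p=i, q=i); (p=F, q=F).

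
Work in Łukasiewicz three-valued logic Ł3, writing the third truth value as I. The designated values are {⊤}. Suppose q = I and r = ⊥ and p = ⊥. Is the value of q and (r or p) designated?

r or p = ⊥ or ⊥ = ⊥
q and (r or p) = I and ⊥ = ⊥
⊥ ∉ {⊤}.

No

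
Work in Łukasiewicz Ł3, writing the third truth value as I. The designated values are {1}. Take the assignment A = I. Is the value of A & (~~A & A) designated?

No

~A = ~I = I
~~A = ~I = I
~~A & A = I & I = I
A & (~~A & A) = I & I = I
I ∉ {1}.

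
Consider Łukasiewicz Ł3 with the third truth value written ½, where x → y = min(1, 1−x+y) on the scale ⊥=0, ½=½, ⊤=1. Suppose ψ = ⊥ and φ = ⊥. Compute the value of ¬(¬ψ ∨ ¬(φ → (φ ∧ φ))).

⊥

¬ψ = ¬⊥ = ⊤
φ ∧ φ = ⊥ ∧ ⊥ = ⊥
φ → (φ ∧ φ) = ⊥ → ⊥ = ⊤
¬(φ → (φ ∧ φ)) = ¬⊤ = ⊥
¬ψ ∨ ¬(φ → (φ ∧ φ)) = ⊤ ∨ ⊥ = ⊤
¬(¬ψ ∨ ¬(φ → (φ ∧ φ))) = ¬⊤ = ⊥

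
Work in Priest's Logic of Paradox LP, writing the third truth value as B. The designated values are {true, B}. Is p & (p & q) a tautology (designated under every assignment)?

No

Countermodel: p=true, q=false gives false, which is not designated.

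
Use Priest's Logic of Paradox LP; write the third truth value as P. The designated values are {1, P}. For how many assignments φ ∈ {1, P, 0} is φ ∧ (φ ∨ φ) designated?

2

φ=1: 1 ✓
φ=P: P ✓
φ=0: 0 ·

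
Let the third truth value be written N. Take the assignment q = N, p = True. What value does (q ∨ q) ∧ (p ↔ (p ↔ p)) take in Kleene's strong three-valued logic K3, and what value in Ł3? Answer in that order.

In Kleene's strong three-valued logic K3: q ∨ q = N ∨ N = N
p ↔ p = True ↔ True = True
p ↔ (p ↔ p) = True ↔ True = True
(q ∨ q) ∧ (p ↔ (p ↔ p)) = N ∧ True = N
In Ł3: q ∨ q = N ∨ N = N
p ↔ p = True ↔ True = True
p ↔ (p ↔ p) = True ↔ True = True
(q ∨ q) ∧ (p ↔ (p ↔ p)) = N ∧ True = N

N; N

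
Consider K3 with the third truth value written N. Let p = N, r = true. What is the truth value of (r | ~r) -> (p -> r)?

true

~r = ~true = false
r | ~r = true | false = true
p -> r = N -> true = true
(r | ~r) -> (p -> r) = true -> true = true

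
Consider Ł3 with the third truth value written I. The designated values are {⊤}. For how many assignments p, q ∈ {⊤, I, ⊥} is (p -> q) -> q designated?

Of the 9 assignments, 5 give a value in {⊤}.

5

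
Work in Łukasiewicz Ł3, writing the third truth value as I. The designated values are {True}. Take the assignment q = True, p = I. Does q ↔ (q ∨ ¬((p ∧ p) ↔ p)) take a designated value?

Yes

p ∧ p = I ∧ I = I
(p ∧ p) ↔ p = I ↔ I = True
¬((p ∧ p) ↔ p) = ¬True = False
q ∨ ¬((p ∧ p) ↔ p) = True ∨ False = True
q ↔ (q ∨ ¬((p ∧ p) ↔ p)) = True ↔ True = True
True ∈ {True}.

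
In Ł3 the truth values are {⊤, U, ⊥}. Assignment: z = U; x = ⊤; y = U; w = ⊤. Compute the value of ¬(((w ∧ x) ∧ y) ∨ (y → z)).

⊥

w ∧ x = ⊤ ∧ ⊤ = ⊤
(w ∧ x) ∧ y = ⊤ ∧ U = U
y → z = U → U = ⊤  [min(1, 1−½+½)]
((w ∧ x) ∧ y) ∨ (y → z) = U ∨ ⊤ = ⊤
¬(((w ∧ x) ∧ y) ∨ (y → z)) = ¬⊤ = ⊥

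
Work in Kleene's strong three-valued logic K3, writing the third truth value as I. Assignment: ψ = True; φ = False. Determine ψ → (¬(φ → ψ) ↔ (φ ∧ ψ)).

True

φ → ψ = False → True = True
¬(φ → ψ) = ¬True = False
φ ∧ ψ = False ∧ True = False
¬(φ → ψ) ↔ (φ ∧ ψ) = False ↔ False = True
ψ → (¬(φ → ψ) ↔ (φ ∧ ψ)) = True → True = True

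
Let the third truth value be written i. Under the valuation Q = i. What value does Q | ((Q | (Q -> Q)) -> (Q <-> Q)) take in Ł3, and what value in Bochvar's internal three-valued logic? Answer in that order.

In Ł3: Q -> Q = i -> i = 1  [min(1, 1−½+½)]
Q | (Q -> Q) = i | 1 = 1
Q <-> Q = i <-> i = 1
(Q | (Q -> Q)) -> (Q <-> Q) = 1 -> 1 = 1
Q | ((Q | (Q -> Q)) -> (Q <-> Q)) = i | 1 = 1
In Bochvar's internal three-valued logic: Q -> Q = i -> i = i  [any arg is the third value ⇒ result is the third value]
Q | (Q -> Q) = i | i = i
Q <-> Q = i <-> i = i
(Q | (Q -> Q)) -> (Q <-> Q) = i -> i = i
Q | ((Q | (Q -> Q)) -> (Q <-> Q)) = i | i = i
They differ because Ł3 and Bochvar's internal three-valued logic treat i differently under the binary connectives.

1; i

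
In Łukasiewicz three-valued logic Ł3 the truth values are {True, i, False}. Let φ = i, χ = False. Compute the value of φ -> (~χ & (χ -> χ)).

~χ = ~False = True
χ -> χ = False -> False = True
~χ & (χ -> χ) = True & True = True
φ -> (~χ & (χ -> χ)) = i -> True = True  [min(1, 1−½+1)]

True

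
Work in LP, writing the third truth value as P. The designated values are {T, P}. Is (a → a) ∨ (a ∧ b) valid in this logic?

Every assignment of a, b over {T, P, F} gives a value in {T, P}.
In particular, with a=P, b=P: (a → a) ∨ (a ∧ b) = P.

Yes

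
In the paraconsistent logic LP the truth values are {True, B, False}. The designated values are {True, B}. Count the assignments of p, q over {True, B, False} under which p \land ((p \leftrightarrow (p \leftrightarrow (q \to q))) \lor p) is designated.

6

Of the 9 assignments, 6 give a value in {True, B}.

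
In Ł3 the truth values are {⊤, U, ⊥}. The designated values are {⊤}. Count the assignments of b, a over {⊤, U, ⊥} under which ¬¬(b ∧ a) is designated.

1

Designated under: (b=⊤, a=⊤).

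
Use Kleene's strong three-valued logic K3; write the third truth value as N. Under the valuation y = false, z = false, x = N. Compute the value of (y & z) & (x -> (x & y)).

y & z = false & false = false
x & y = N & false = false
x -> (x & y) = N -> false = N  [~N | false]
(y & z) & (x -> (x & y)) = false & N = false

false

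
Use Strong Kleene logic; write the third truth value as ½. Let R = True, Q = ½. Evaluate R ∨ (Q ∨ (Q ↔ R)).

True

Q ↔ R = ½ ↔ True = ½
Q ∨ (Q ↔ R) = ½ ∨ ½ = ½
R ∨ (Q ∨ (Q ↔ R)) = True ∨ ½ = True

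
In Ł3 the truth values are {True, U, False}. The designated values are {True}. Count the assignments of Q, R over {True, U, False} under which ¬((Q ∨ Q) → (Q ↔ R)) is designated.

1

Designated under: (Q=True, R=False).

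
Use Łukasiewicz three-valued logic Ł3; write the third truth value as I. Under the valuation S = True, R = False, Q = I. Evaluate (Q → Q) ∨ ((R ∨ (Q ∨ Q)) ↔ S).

Q → Q = I → I = True  [min(1, 1−½+½)]
Q ∨ Q = I ∨ I = I
R ∨ (Q ∨ Q) = False ∨ I = I
(R ∨ (Q ∨ Q)) ↔ S = I ↔ True = I
(Q → Q) ∨ ((R ∨ (Q ∨ Q)) ↔ S) = True ∨ I = True

True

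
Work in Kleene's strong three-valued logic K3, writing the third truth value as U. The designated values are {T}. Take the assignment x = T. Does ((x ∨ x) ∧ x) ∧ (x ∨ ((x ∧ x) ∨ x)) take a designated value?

x ∨ x = T ∨ T = T
(x ∨ x) ∧ x = T ∧ T = T
x ∧ x = T ∧ T = T
(x ∧ x) ∨ x = T ∨ T = T
x ∨ ((x ∧ x) ∨ x) = T ∨ T = T
((x ∨ x) ∧ x) ∧ (x ∨ ((x ∧ x) ∨ x)) = T ∧ T = T
T ∈ {T}.

Yes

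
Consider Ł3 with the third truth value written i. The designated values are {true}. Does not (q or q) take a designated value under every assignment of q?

No

Countermodel: q=true gives false, which is not designated.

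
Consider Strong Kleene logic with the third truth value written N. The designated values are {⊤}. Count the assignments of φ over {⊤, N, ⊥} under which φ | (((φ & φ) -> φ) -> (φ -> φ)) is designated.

φ=⊤: ⊤ ✓
φ=N: N ·
φ=⊥: ⊤ ✓

2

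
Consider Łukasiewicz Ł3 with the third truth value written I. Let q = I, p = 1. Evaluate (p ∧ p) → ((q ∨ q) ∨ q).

p ∧ p = 1 ∧ 1 = 1
q ∨ q = I ∨ I = I
(q ∨ q) ∨ q = I ∨ I = I
(p ∧ p) → ((q ∨ q) ∨ q) = 1 → I = I  [min(1, 1−1+½)]

I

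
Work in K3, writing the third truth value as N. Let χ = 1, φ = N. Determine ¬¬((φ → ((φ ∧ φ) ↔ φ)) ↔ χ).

N

φ ∧ φ = N ∧ N = N
(φ ∧ φ) ↔ φ = N ↔ N = N
φ → ((φ ∧ φ) ↔ φ) = N → N = N
(φ → ((φ ∧ φ) ↔ φ)) ↔ χ = N ↔ 1 = N
¬((φ → ((φ ∧ φ) ↔ φ)) ↔ χ) = ¬N = N
¬¬((φ → ((φ ∧ φ) ↔ φ)) ↔ χ) = ¬N = N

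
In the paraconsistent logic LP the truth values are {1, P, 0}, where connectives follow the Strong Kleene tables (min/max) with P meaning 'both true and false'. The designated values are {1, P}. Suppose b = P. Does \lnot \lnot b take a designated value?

\lnot b = \lnot P = P
\lnot \lnot b = \lnot P = P
P ∈ {1, P}.

Yes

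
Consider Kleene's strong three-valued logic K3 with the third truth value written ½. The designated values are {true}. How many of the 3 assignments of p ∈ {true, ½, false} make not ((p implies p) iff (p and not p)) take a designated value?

p=true: true ✓
p=½: ½ ·
p=false: true ✓

2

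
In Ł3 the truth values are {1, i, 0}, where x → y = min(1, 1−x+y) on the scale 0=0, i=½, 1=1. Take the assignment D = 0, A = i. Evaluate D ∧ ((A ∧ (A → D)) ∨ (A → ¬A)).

A → D = i → 0 = i
A ∧ (A → D) = i ∧ i = i
¬A = ¬i = i
A → ¬A = i → i = 1
(A ∧ (A → D)) ∨ (A → ¬A) = i ∨ 1 = 1
D ∧ ((A ∧ (A → D)) ∨ (A → ¬A)) = 0 ∧ 1 = 0

0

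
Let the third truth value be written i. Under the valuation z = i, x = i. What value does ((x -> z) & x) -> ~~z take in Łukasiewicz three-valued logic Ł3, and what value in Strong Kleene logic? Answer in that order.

In Łukasiewicz three-valued logic Ł3: x -> z = i -> i = True  [min(1, 1−½+½)]
(x -> z) & x = True & i = i
~z = ~i = i
~~z = ~i = i
((x -> z) & x) -> ~~z = i -> i = True
In Strong Kleene logic: x -> z = i -> i = i  [~i | i]
(x -> z) & x = i & i = i
~z = ~i = i
~~z = ~i = i
((x -> z) & x) -> ~~z = i -> i = i
They differ because Łukasiewicz three-valued logic Ł3 and Strong Kleene logic treat i differently under implication.

True; i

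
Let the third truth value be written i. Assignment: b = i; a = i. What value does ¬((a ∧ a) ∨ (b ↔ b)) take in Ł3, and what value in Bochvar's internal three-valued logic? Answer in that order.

false; i

In Ł3: a ∧ a = i ∧ i = i
b ↔ b = i ↔ i = true  [1 − |½−½|]
(a ∧ a) ∨ (b ↔ b) = i ∨ true = true
¬((a ∧ a) ∨ (b ↔ b)) = ¬true = false
In Bochvar's internal three-valued logic: a ∧ a = i ∧ i = i
b ↔ b = i ↔ i = i
(a ∧ a) ∨ (b ↔ b) = i ∨ i = i
¬((a ∧ a) ∨ (b ↔ b)) = ¬i = i
They differ because Ł3 and Bochvar's internal three-valued logic treat i differently under the binary connectives.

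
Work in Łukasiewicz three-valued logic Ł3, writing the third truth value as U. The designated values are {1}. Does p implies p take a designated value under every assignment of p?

Every assignment of p over {1, U, 0} gives a value in {1}.
In particular, with p=U: p implies p = 1.

Yes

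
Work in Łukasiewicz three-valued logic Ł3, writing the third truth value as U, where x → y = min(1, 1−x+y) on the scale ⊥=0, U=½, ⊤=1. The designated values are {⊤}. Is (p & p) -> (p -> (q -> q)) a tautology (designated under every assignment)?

Every assignment of p, q over {⊤, U, ⊥} gives a value in {⊤}.
In particular, with p=U, q=U: (p & p) -> (p -> (q -> q)) = ⊤.

Yes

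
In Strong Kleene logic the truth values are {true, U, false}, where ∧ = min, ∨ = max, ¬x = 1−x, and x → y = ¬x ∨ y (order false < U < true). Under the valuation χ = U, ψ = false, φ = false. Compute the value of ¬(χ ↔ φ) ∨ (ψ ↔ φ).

χ ↔ φ = U ↔ false = U
¬(χ ↔ φ) = ¬U = U
ψ ↔ φ = false ↔ false = true
¬(χ ↔ φ) ∨ (ψ ↔ φ) = U ∨ true = true

true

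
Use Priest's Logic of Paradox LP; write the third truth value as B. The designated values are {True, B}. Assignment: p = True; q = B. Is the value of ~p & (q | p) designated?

No

~p = ~True = False
q | p = B | True = True
~p & (q | p) = False & True = False
False ∉ {True, B}.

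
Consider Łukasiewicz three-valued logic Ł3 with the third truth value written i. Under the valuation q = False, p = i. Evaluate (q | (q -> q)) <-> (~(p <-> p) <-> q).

q -> q = False -> False = True
q | (q -> q) = False | True = True
p <-> p = i <-> i = True
~(p <-> p) = ~True = False
~(p <-> p) <-> q = False <-> False = True
(q | (q -> q)) <-> (~(p <-> p) <-> q) = True <-> True = True

True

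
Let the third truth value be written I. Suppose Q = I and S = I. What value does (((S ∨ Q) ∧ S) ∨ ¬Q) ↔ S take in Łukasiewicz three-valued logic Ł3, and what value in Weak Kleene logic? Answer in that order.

⊤; I

In Łukasiewicz three-valued logic Ł3: S ∨ Q = I ∨ I = I
(S ∨ Q) ∧ S = I ∧ I = I
¬Q = ¬I = I
((S ∨ Q) ∧ S) ∨ ¬Q = I ∨ I = I
(((S ∨ Q) ∧ S) ∨ ¬Q) ↔ S = I ↔ I = ⊤
In Weak Kleene logic: S ∨ Q = I ∨ I = I
(S ∨ Q) ∧ S = I ∧ I = I
¬Q = ¬I = I
((S ∨ Q) ∧ S) ∨ ¬Q = I ∨ I = I
(((S ∨ Q) ∧ S) ∨ ¬Q) ↔ S = I ↔ I = I
They differ because Łukasiewicz three-valued logic Ł3 and Weak Kleene logic treat I differently under the binary connectives.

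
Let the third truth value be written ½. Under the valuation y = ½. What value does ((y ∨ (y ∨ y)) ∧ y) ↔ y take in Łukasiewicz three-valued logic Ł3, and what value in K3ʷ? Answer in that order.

true; ½

In Łukasiewicz three-valued logic Ł3: y ∨ y = ½ ∨ ½ = ½
y ∨ (y ∨ y) = ½ ∨ ½ = ½
(y ∨ (y ∨ y)) ∧ y = ½ ∧ ½ = ½
((y ∨ (y ∨ y)) ∧ y) ↔ y = ½ ↔ ½ = true  [1 − |½−½|]
In K3ʷ: y ∨ y = ½ ∨ ½ = ½
y ∨ (y ∨ y) = ½ ∨ ½ = ½
(y ∨ (y ∨ y)) ∧ y = ½ ∧ ½ = ½
((y ∨ (y ∨ y)) ∧ y) ↔ y = ½ ↔ ½ = ½
They differ because Łukasiewicz three-valued logic Ł3 and K3ʷ treat ½ differently under the binary connectives.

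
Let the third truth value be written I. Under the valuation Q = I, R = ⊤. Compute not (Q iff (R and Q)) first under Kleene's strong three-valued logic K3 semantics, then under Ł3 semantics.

In Kleene's strong three-valued logic K3: R and Q = ⊤ and I = I
Q iff (R and Q) = I iff I = I
not (Q iff (R and Q)) = not I = I
In Ł3: R and Q = ⊤ and I = I
Q iff (R and Q) = I iff I = ⊤  [1 − |½−½|]
not (Q iff (R and Q)) = not ⊤ = ⊥
They differ because Kleene's strong three-valued logic K3 and Ł3 treat I differently under implication.

I; ⊥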